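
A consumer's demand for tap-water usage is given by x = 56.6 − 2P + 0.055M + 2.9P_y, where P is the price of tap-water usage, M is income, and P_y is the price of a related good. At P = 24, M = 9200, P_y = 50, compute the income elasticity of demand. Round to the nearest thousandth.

0.767

First evaluate x: 56.6 − 2(24) + 0.055(9200) + 2.9(50) = 56.6 − 48 + 506 + 145 = 659.6.
∂x/∂M = +0.055, so E_I = 0.055·(9200/659.6) ≈ 0.767.
E_I ∈ (0,1): normal good (necessity).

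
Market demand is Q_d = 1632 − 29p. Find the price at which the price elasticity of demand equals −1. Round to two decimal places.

28.14

For linear demand Q_d = a − bp, E = −bp/(a − bp). |E| = 1 ⇒ bp = a − bp ⇒ p = a/(2b).
p = 1632/(2·29) ≈ 28.14.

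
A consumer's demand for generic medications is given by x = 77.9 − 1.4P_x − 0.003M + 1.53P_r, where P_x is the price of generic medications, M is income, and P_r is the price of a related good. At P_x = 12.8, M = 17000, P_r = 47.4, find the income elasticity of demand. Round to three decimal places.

Evaluating quantity at (P_x, M, P_r) gives x = 77.9 − 1.4(12.8) − 0.003(17000) + 1.53(47.4) = 77.9 − 17.92 − 51 + 72.522 = 81.502.
∂x/∂M = −0.003, so E_I = -0.003·(17000/81.502) ≈ -0.626.
E_I < 0: inferior good.

-0.626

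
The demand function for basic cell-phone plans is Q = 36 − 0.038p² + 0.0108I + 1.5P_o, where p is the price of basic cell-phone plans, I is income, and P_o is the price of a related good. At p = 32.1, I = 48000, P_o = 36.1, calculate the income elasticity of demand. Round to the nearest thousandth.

0.910

At the given point, Q = 36 − 0.038(32.1)² + 0.0108(48000) + 1.5(36.1) = 36 − 39.1556 + 518.4 + 54.15 = 569.3944.
∂Q/∂I = +0.0108, so E_I = 0.0108·(48000/569.3944) ≈ 0.910.
E_I ∈ (0,1): normal good (necessity).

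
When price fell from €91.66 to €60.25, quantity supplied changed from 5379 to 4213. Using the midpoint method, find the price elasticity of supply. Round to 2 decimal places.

%Δq = (4213 − 5379)/[(5379 + 4213)/2] = -1166/4796 ≈ -0.2431.
%Δp = (60.25 − 91.66)/[(91.66 + 60.25)/2] = -31.41/75.955 ≈ -0.4135.
Arc elasticity E = %Δq/%Δp ≈ -0.2431/-0.4135 ≈ 0.59.
|E| < 1: supply is inelastic over this range.

0.59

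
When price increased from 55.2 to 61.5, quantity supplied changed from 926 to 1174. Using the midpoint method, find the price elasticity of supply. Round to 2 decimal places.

%ΔQ = (1174 − 926)/[(926 + 1174)/2] = 248/1050 ≈ 0.2362.
%Δp = (61.5 − 55.2)/[(55.2 + 61.5)/2] = 6.3/58.35 ≈ 0.1080.
Arc elasticity E = %ΔQ/%Δp ≈ 0.2362/0.1080 ≈ 2.19.
|E| > 1: supply is elastic over this range.

2.19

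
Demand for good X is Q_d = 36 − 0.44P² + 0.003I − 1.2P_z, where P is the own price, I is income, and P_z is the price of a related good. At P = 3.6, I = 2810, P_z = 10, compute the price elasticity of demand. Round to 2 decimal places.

-0.43

At the given point, Q_d = 36 − 0.44(3.6)² + 0.003(2810) − 1.2(10) = 36 − 5.7024 + 8.43 − 12 = 26.7276.
∂Q_d/∂P = −2·0.44·P = -3.168, so E_p = -3.168·(3.6/26.7276) ≈ -0.43.
|E_p| < 1: demand is inelastic.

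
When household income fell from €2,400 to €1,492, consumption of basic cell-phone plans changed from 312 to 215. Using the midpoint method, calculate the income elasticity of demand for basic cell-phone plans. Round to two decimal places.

0.79

%ΔQ = (215 − 312)/[(312+215)/2] = -97/263.5 ≈ -0.3681.
%ΔY = (1,492 − 2,400)/[(2,400+1,492)/2] = -908/1946 ≈ -0.4666.
E_I = %ΔQ/%ΔY ≈ 0.79.
E_I ∈ (0,1): normal good (necessity).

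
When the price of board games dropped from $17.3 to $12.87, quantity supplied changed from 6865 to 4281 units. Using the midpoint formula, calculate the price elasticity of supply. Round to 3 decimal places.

1.579

%ΔQ = (4281 − 6865)/[(6865 + 4281)/2] = -2584/5573 ≈ -0.4637.
%ΔP = (12.87 − 17.3)/[(17.3 + 12.87)/2] = -4.43/15.085 ≈ -0.2937.
Arc elasticity E = %ΔQ/%ΔP ≈ -0.4637/-0.2937 ≈ 1.579.
|E| > 1: supply is elastic over this range.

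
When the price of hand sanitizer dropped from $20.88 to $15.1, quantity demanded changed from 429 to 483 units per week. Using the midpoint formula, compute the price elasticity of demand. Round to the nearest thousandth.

-0.369

%Δq = (483 − 429)/[(429 + 483)/2] = 54/456 ≈ 0.1184.
%Δp = (15.1 − 20.88)/[(20.88 + 15.1)/2] = -5.78/17.99 ≈ -0.3213.
Arc elasticity E = %Δq/%Δp ≈ 0.1184/-0.3213 ≈ -0.369.
|E| < 1: demand is inelastic over this range.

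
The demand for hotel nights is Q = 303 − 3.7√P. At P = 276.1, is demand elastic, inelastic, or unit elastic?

inelastic

At P = 276.1, Q = 241.5198.
dQ/dP = −3.7/(2√P) = −3.7/(2·16.6163).
Point elasticity E = (dQ/dP)·(P/Q) = -0.1113 × 276.1/241.5198 ≈ -0.127.
|E| ≈ 0.127 < 1, so demand is inelastic.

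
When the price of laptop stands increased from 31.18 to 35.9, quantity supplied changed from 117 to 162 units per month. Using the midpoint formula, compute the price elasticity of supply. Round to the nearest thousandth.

%ΔQ = (162 − 117)/[(117 + 162)/2] = 45/139.5 ≈ 0.3226.
%Δp = (35.9 − 31.18)/[(31.18 + 35.9)/2] = 4.72/33.54 ≈ 0.1407.
Arc elasticity E = %ΔQ/%Δp ≈ 0.3226/0.1407 ≈ 2.292.
|E| > 1: supply is elastic over this range.

2.292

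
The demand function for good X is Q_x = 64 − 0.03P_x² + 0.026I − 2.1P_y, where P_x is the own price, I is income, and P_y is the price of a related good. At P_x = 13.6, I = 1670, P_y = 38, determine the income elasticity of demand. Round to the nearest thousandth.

1.967

Q_x = 64 − 0.03(13.6)² + 0.026(1670) − 2.1(38) = 64 − 5.5488 + 43.42 − 79.8 = 22.0712.
∂Q_x/∂I = +0.026, so E_I = 0.026·(1670/22.0712) ≈ 1.967.
E_I > 1: normal good (luxury).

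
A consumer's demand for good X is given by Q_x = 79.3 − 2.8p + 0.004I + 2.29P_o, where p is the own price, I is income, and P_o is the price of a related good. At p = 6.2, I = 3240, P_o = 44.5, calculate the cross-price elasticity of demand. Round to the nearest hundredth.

0.58

Evaluating quantity at (p, I, P_o) gives Q_x = 79.3 − 2.8(6.2) + 0.004(3240) + 2.29(44.5) = 79.3 − 17.36 + 12.96 + 101.905 = 176.805.
∂Q_x/∂P_o = +2.29, so E_xy = 2.29·(44.5/176.805) ≈ 0.58.
E_xy > 0: the goods are substitutes.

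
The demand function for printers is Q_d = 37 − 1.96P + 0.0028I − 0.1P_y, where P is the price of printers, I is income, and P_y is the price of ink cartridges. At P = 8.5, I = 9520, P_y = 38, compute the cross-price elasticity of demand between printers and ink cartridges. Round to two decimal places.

-0.09

At the given point, Q_d = 37 − 1.96(8.5) + 0.0028(9520) − 0.1(38) = 37 − 16.66 + 26.656 − 3.8 = 43.196.
∂Q_d/∂P_y = −0.1, so E_xy = -0.1·(38/43.196) ≈ -0.09.
E_xy < 0: the goods are complements.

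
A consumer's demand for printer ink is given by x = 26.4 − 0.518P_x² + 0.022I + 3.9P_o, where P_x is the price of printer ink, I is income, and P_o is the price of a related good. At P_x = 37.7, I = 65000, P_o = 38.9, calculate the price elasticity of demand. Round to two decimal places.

-1.69

At the given point, x = 26.4 − 0.518(37.7)² + 0.022(65000) + 3.9(38.9) = 26.4 − 736.2282 + 1430 + 151.71 = 871.8818.
∂x/∂P_x = −2·0.518·P_x = -39.0572, so E_p = -39.0572·(37.7/871.8818) ≈ -1.69.
|E_p| > 1: demand is elastic.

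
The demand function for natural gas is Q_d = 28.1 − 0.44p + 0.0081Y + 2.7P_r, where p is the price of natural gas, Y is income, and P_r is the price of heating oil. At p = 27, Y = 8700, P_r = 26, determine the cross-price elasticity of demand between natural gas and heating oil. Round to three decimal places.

Q_d = 28.1 − 0.44(27) + 0.0081(8700) + 2.7(26) = 28.1 − 11.88 + 70.47 + 70.2 = 156.89.
∂Q_d/∂P_r = +2.7, so E_xy = 2.7·(26/156.89) ≈ 0.447.
E_xy > 0: the goods are substitutes.

0.447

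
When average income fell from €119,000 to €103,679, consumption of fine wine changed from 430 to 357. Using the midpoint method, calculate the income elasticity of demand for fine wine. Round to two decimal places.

1.35

%ΔQ = (357 − 430)/[(430+357)/2] = -73/393.5 ≈ -0.1855.
%ΔI = (103,679 − 119,000)/[(119,000+103,679)/2] = -15321/111339.5 ≈ -0.1376.
E_I = %ΔQ/%ΔI ≈ 1.35.
E_I > 1: normal good (luxury).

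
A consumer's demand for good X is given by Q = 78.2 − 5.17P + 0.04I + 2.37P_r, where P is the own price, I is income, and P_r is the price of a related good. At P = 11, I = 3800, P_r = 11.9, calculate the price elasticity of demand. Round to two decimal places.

-0.28

First evaluate Q: 78.2 − 5.17(11) + 0.04(3800) + 2.37(11.9) = 78.2 − 56.87 + 152 + 28.203 = 201.533.
∂Q/∂P = −5.17, so E_p = (−5.17)·(11/201.533) ≈ -0.28.
|E_p| < 1: demand is inelastic.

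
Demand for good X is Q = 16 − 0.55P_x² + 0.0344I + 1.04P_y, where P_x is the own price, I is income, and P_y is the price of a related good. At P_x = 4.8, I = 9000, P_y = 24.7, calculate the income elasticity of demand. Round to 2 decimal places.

0.91

First evaluate Q: 16 − 0.55(4.8)² + 0.0344(9000) + 1.04(24.7) = 16 − 12.672 + 309.6 + 25.688 = 338.616.
∂Q/∂I = +0.0344, so E_I = 0.0344·(9000/338.616) ≈ 0.91.
E_I ∈ (0,1): normal good (necessity).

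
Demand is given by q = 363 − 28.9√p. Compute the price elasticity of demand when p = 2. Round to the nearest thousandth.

At p = 2, q = 322.1292.
dq/dp = −28.9/(2√p) = −28.9/(2·1.4142).
Point elasticity E = (dq/dp)·(p/q) = -10.2177 × 2/322.1292 ≈ -0.063.
|E| < 1, so demand is inelastic at this price.

-0.063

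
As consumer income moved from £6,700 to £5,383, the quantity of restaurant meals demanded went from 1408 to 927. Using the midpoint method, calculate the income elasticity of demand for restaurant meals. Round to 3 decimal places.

%ΔQ = (927 − 1408)/[(1408+927)/2] = -481/1167.5 ≈ -0.4120.
%ΔM = (5,383 − 6,700)/[(6,700+5,383)/2] = -1317/6041.5 ≈ -0.2180.
E_I = %ΔQ/%ΔM ≈ 1.890.
E_I > 1: normal good (luxury).

1.890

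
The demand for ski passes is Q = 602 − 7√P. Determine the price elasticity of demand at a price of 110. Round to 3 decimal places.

At P = 110, Q = 528.5834.
dQ/dP = −7/(2√P) = −7/(2·10.4881).
Point elasticity E = (dQ/dP)·(P/Q) = -0.3337 × 110/528.5834 ≈ -0.069.
|E| < 1, so demand is inelastic at this price.

-0.069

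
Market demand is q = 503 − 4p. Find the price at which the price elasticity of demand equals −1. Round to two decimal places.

62.88

For linear demand q = a − bp, E = −bp/(a − bp). |E| = 1 ⇒ bp = a − bp ⇒ p = a/(2b).
p = 503/(2·4) ≈ 62.88.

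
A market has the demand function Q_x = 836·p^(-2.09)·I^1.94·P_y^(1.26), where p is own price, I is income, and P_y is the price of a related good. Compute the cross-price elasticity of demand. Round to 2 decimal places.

1.26

For a Cobb–Douglas (constant-elasticity) form Q_x = A·P_y^α·…, the elasticity with respect to P_y equals the exponent α at every point.
Here the exponent on P_y is 1.26, so the cross-price elasticity of demand is 1.26.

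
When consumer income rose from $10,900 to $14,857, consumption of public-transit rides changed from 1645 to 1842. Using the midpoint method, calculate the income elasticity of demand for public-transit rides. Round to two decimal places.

%ΔQ = (1842 − 1645)/[(1645+1842)/2] = 197/1743.5 ≈ 0.1130.
%ΔM = (14,857 − 10,900)/[(10,900+14,857)/2] = 3957/12878.5 ≈ 0.3073.
E_I = %ΔQ/%ΔM ≈ 0.37.
E_I ∈ (0,1): normal good (necessity).

0.37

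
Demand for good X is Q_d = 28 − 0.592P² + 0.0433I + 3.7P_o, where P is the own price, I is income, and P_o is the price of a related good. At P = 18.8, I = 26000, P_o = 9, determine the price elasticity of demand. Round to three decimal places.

-0.428

Evaluating quantity at (P, I, P_o) gives Q_d = 28 − 0.592(18.8)² + 0.0433(26000) + 3.7(9) = 28 − 209.2365 + 1125.8 + 33.3 = 977.8635.
∂Q_d/∂P = −2·0.592·P = -22.2592, so E_p = -22.2592·(18.8/977.8635) ≈ -0.428.
|E_p| < 1: demand is inelastic.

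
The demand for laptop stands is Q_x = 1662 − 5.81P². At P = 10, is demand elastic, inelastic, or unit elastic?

At P = 10, Q_x = 1081.
dQ_x/dP = −2·5.81·P = −116.2.
Point elasticity E = (dQ_x/dP)·(P/Q_x) = -116.2 × 10/1081 ≈ -1.075.
|E| ≈ 1.075 > 1, so demand is elastic.

elastic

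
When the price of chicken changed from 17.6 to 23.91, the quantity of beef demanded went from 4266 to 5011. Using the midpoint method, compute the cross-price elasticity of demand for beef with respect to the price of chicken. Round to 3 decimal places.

%ΔQ_x = (5011 − 4266)/[(4266+5011)/2] = 745/4638.5 ≈ 0.1606.
%ΔP_y = (23.91 − 17.6)/[(17.6+23.91)/2] ≈ 0.3040.
E_xy = 0.1606/0.3040 ≈ 0.528.
E_xy > 0, so beef and chicken are substitutes.

0.528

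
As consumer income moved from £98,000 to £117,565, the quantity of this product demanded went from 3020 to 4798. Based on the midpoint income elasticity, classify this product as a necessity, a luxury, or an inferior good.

%ΔQ = (4798 − 3020)/[(3020+4798)/2] = 1778/3909 ≈ 0.4548.
%ΔM = (117,565 − 98,000)/[(98,000+117,565)/2] = 19565/107782.5 ≈ 0.1815.
E_I = %ΔQ/%ΔM ≈ 2.506.
E_I > 1: normal good (luxury).

luxury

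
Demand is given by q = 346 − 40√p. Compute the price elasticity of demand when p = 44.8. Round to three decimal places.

-1.710

At p = 44.8, q = 78.2688.
dq/dp = −40/(2√p) = −40/(2·6.6933).
Point elasticity E = (dq/dp)·(p/q) = -2.9881 × 44.8/78.2688 ≈ -1.710.
|E| > 1, so demand is elastic at this price.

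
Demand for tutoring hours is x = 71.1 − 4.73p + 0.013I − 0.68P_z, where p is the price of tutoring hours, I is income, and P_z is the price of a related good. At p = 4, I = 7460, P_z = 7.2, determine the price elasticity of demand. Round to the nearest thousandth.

-0.131

Evaluating quantity at (p, I, P_z) gives x = 71.1 − 4.73(4) + 0.013(7460) − 0.68(7.2) = 71.1 − 18.92 + 96.98 − 4.896 = 144.264.
∂x/∂p = −4.73, so E_p = (−4.73)·(4/144.264) ≈ -0.131.
|E_p| < 1: demand is inelastic.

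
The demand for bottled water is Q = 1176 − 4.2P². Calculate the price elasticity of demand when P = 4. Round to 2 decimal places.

-0.12

At P = 4, Q = 1108.8.
dQ/dP = −2·4.2·P = −33.6.
Point elasticity E = (dQ/dP)·(P/Q) = -33.6 × 4/1108.8 ≈ -0.12.
|E| < 1, so demand is inelastic at this price.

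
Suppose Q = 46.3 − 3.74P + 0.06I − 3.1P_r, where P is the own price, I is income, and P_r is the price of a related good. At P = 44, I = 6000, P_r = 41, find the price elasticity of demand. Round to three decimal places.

First evaluate Q: 46.3 − 3.74(44) + 0.06(6000) − 3.1(41) = 46.3 − 164.56 + 360 − 127.1 = 114.64.
∂Q/∂P = −3.74, so E_p = (−3.74)·(44/114.64) ≈ -1.435.
|E_p| > 1: demand is elastic.

-1.435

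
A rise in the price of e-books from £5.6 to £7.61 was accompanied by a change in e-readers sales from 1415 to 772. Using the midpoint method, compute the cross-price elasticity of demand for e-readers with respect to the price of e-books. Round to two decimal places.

-1.93

%ΔQ_x = (772 − 1415)/[(1415+772)/2] = -643/1093.5 ≈ -0.5880.
%ΔP_y = (7.61 − 5.6)/[(5.6+7.61)/2] ≈ 0.3043.
E_xy = -0.5880/0.3043 ≈ -1.93.
E_xy < 0, so e-readers and e-books are complements.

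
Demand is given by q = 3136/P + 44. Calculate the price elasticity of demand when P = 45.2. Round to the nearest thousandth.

At P = 45.2, q = 113.3805.
dq/dP = −3136/P² = −1.535.
Point elasticity E = (dq/dP)·(P/q) = -1.535 × 45.2/113.3805 ≈ -0.612.
|E| < 1, so demand is inelastic at this price.

-0.612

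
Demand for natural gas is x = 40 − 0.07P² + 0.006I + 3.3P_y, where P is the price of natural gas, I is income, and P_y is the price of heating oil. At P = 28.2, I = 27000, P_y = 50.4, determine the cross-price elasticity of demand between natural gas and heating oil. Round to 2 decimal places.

0.53

x = 40 − 0.07(28.2)² + 0.006(27000) + 3.3(50.4) = 40 − 55.6668 + 162 + 166.32 = 312.6532.
∂x/∂P_y = +3.3, so E_xy = 3.3·(50.4/312.6532) ≈ 0.53.
E_xy > 0: the goods are substitutes.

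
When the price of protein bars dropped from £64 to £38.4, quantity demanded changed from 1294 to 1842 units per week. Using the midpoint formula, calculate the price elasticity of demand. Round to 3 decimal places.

-0.699

%Δq = (1842 − 1294)/[(1294 + 1842)/2] = 548/1568 ≈ 0.3495.
%Δp = (38.4 − 64)/[(64 + 38.4)/2] = -25.6/51.2 ≈ -0.5000.
Arc elasticity E = %Δq/%Δp ≈ 0.3495/-0.5000 ≈ -0.699.
|E| < 1: demand is inelastic over this range.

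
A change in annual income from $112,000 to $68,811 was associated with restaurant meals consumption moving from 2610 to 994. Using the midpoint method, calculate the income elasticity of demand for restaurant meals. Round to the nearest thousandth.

1.877

%ΔQ = (994 − 2610)/[(2610+994)/2] = -1616/1802 ≈ -0.8968.
%ΔM = (68,811 − 112,000)/[(112,000+68,811)/2] = -43189/90405.5 ≈ -0.4777.
E_I = %ΔQ/%ΔM ≈ 1.877.
E_I > 1: normal good (luxury).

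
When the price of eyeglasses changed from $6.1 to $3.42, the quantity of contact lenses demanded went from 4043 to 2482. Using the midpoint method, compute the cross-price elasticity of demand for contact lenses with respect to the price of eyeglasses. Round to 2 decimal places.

0.85

%ΔQ_x = (2482 − 4043)/[(4043+2482)/2] = -1561/3262.5 ≈ -0.4785.
%ΔP_y = (3.42 − 6.1)/[(6.1+3.42)/2] ≈ -0.5630.
E_xy = -0.4785/-0.5630 ≈ 0.85.
E_xy > 0, so contact lenses and eyeglasses are substitutes.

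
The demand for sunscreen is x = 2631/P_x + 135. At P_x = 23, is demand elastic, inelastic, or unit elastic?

At P_x = 23, x = 249.3913.
dx/dP_x = −2631/P_x² = −4.9735.
Point elasticity E = (dx/dP_x)·(P_x/x) = -4.9735 × 23/249.3913 ≈ -0.459.
|E| ≈ 0.459 < 1, so demand is inelastic.

inelastic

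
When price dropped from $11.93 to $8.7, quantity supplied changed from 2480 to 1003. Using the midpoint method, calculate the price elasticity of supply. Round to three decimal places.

2.708

%ΔQ = (1003 − 2480)/[(2480 + 1003)/2] = -1477/1741.5 ≈ -0.8481.
%ΔP = (8.7 − 11.93)/[(11.93 + 8.7)/2] = -3.23/10.315 ≈ -0.3131.
Arc elasticity E = %ΔQ/%ΔP ≈ -0.8481/-0.3131 ≈ 2.708.
|E| > 1: supply is elastic over this range.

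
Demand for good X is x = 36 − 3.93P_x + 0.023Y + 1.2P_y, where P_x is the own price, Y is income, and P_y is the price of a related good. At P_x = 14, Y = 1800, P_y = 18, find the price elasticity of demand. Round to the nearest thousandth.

-1.251

First evaluate x: 36 − 3.93(14) + 0.023(1800) + 1.2(18) = 36 − 55.02 + 41.4 + 21.6 = 43.98.
∂x/∂P_x = −3.93, so E_p = (−3.93)·(14/43.98) ≈ -1.251.
|E_p| > 1: demand is elastic.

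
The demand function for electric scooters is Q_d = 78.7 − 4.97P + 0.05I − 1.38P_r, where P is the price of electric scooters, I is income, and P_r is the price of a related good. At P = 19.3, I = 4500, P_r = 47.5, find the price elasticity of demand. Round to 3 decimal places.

Evaluating quantity at (P, I, P_r) gives Q_d = 78.7 − 4.97(19.3) + 0.05(4500) − 1.38(47.5) = 78.7 − 95.921 + 225 − 65.55 = 142.229.
∂Q_d/∂P = −4.97, so E_p = (−4.97)·(19.3/142.229) ≈ -0.674.
|E_p| < 1: demand is inelastic.

-0.674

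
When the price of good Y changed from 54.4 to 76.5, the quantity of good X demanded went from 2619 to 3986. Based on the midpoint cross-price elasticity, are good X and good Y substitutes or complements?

substitutes

%ΔQ_x = (3986 − 2619)/[(2619+3986)/2] = 1367/3302.5 ≈ 0.4139.
%ΔP_y = (76.5 − 54.4)/[(54.4+76.5)/2] ≈ 0.3377.
E_xy = 0.4139/0.3377 ≈ 1.226.
E_xy > 0, so the goods are substitutes.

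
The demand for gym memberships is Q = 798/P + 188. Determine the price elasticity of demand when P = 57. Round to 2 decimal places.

-0.07

At P = 57, Q = 202.
dQ/dP = −798/P² = −0.2456.
Point elasticity E = (dQ/dP)·(P/Q) = -0.2456 × 57/202 ≈ -0.07.
|E| < 1, so demand is inelastic at this price.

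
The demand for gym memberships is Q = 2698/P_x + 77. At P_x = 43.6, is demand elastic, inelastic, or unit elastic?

At P_x = 43.6, Q = 138.8807.
dQ/dP_x = −2698/P_x² = −1.4193.
Point elasticity E = (dQ/dP_x)·(P_x/Q) = -1.4193 × 43.6/138.8807 ≈ -0.446.
|E| ≈ 0.446 < 1, so demand is inelastic.

inelastic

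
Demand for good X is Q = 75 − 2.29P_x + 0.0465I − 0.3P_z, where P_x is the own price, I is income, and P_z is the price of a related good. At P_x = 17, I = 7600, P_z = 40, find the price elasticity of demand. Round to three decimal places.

Substituting, Q = 75 − 2.29(17) + 0.0465(7600) − 0.3(40) = 75 − 38.93 + 353.4 − 12 = 377.47.
∂Q/∂P_x = −2.29, so E_p = (−2.29)·(17/377.47) ≈ -0.103.
|E_p| < 1: demand is inelastic.

-0.103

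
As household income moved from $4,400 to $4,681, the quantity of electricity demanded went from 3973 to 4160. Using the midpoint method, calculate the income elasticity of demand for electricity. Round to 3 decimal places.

%ΔQ = (4160 − 3973)/[(3973+4160)/2] = 187/4066.5 ≈ 0.0460.
%ΔY = (4,681 − 4,400)/[(4,400+4,681)/2] = 281/4540.5 ≈ 0.0619.
E_I = %ΔQ/%ΔY ≈ 0.743.
E_I ∈ (0,1): normal good (necessity).

0.743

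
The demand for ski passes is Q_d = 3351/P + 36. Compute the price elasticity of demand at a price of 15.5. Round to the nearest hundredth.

At P = 15.5, Q_d = 252.1935.
dQ_d/dP = −3351/P² = −13.948.
Point elasticity E = (dQ_d/dP)·(P/Q_d) = -13.948 × 15.5/252.1935 ≈ -0.86.
|E| < 1, so demand is inelastic at this price.

-0.86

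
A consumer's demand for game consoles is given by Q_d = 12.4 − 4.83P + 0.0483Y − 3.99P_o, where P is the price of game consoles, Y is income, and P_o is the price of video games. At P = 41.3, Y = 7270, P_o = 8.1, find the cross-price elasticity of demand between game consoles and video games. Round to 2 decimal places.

At the given point, Q_d = 12.4 − 4.83(41.3) + 0.0483(7270) − 3.99(8.1) = 12.4 − 199.479 + 351.141 − 32.319 = 131.743.
∂Q_d/∂P_o = −3.99, so E_xy = -3.99·(8.1/131.743) ≈ -0.25.
E_xy < 0: the goods are complements.

-0.25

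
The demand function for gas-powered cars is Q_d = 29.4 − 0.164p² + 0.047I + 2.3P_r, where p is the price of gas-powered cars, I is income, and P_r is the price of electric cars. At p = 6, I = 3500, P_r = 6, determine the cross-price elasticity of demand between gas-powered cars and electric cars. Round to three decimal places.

Q_d = 29.4 − 0.164(6)² + 0.047(3500) + 2.3(6) = 29.4 − 5.904 + 164.5 + 13.8 = 201.796.
∂Q_d/∂P_r = +2.3, so E_xy = 2.3·(6/201.796) ≈ 0.068.
E_xy > 0: the goods are substitutes.

0.068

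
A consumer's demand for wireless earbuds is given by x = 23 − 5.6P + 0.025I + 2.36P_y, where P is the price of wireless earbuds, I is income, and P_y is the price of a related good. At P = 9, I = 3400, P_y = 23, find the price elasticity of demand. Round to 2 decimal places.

-0.45

x = 23 − 5.6(9) + 0.025(3400) + 2.36(23) = 23 − 50.4 + 85 + 54.28 = 111.88.
∂x/∂P = −5.6, so E_p = (−5.6)·(9/111.88) ≈ -0.45.
|E_p| < 1: demand is inelastic.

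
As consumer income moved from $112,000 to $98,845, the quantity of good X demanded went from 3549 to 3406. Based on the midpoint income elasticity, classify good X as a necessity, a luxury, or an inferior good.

%ΔQ = (3406 − 3549)/[(3549+3406)/2] = -143/3477.5 ≈ -0.0411.
%ΔY = (98,845 − 112,000)/[(112,000+98,845)/2] = -13155/105422.5 ≈ -0.1248.
E_I = %ΔQ/%ΔY ≈ 0.330.
E_I ∈ (0,1): normal good (necessity).

necessity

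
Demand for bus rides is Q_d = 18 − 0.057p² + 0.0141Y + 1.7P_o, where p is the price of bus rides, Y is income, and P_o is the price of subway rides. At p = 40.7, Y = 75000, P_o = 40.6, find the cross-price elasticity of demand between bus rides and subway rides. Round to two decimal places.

0.07

First evaluate Q_d: 18 − 0.057(40.7)² + 0.0141(75000) + 1.7(40.6) = 18 − 94.4199 + 1057.5 + 69.02 = 1050.1001.
∂Q_d/∂P_o = +1.7, so E_xy = 1.7·(40.6/1050.1001) ≈ 0.07.
E_xy > 0: the goods are substitutes.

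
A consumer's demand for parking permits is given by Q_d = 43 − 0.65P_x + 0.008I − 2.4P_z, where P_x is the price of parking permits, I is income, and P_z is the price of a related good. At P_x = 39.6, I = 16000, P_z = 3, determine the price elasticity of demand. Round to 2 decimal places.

First evaluate Q_d: 43 − 0.65(39.6) + 0.008(16000) − 2.4(3) = 43 − 25.74 + 128 − 7.2 = 138.06.
∂Q_d/∂P_x = −0.65, so E_p = (−0.65)·(39.6/138.06) ≈ -0.19.
|E_p| < 1: demand is inelastic.

-0.19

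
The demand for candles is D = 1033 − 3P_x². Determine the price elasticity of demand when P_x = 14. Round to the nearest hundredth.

At P_x = 14, D = 445.
dD/dP_x = −2·3·P_x = −84.
Point elasticity E = (dD/dP_x)·(P_x/D) = -84 × 14/445 ≈ -2.64.
|E| > 1, so demand is elastic at this price.

-2.64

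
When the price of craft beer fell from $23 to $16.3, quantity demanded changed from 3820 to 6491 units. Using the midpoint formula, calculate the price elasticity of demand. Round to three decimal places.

-1.519

%Δq = (6491 − 3820)/[(3820 + 6491)/2] = 2671/5155.5 ≈ 0.5181.
%Δp = (16.3 − 23)/[(23 + 16.3)/2] = -6.7/19.65 ≈ -0.3410.
Arc elasticity E = %Δq/%Δp ≈ 0.5181/-0.3410 ≈ -1.519.
|E| > 1: demand is elastic over this range.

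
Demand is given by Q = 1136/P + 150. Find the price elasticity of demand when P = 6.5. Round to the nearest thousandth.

At P = 6.5, Q = 324.7692.
dQ/dP = −1136/P² = −26.8876.
Point elasticity E = (dQ/dP)·(P/Q) = -26.8876 × 6.5/324.7692 ≈ -0.538.
|E| < 1, so demand is inelastic at this price.

-0.538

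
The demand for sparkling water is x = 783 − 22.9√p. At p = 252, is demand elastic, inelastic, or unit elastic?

At p = 252, x = 419.4738.
dx/dp = −22.9/(2√p) = −22.9/(2·15.8745).
Point elasticity E = (dx/dp)·(p/x) = -0.7213 × 252/419.4738 ≈ -0.433.
|E| ≈ 0.433 < 1, so demand is inelastic.

inelastic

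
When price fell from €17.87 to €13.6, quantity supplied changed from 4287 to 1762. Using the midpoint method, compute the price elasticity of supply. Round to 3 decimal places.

3.076

%ΔQ = (1762 − 4287)/[(4287 + 1762)/2] = -2525/3024.5 ≈ -0.8348.
%ΔP = (13.6 − 17.87)/[(17.87 + 13.6)/2] = -4.27/15.735 ≈ -0.2714.
Arc elasticity E = %ΔQ/%ΔP ≈ -0.8348/-0.2714 ≈ 3.076.
|E| > 1: supply is elastic over this range.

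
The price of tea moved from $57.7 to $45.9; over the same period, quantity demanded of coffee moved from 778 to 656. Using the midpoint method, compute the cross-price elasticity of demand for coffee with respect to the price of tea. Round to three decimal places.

%ΔQ_x = (656 − 778)/[(778+656)/2] = -122/717 ≈ -0.1702.
%ΔP_y = (45.9 − 57.7)/[(57.7+45.9)/2] ≈ -0.2278.
E_xy = -0.1702/-0.2278 ≈ 0.747.
E_xy > 0, so coffee and tea are substitutes.

0.747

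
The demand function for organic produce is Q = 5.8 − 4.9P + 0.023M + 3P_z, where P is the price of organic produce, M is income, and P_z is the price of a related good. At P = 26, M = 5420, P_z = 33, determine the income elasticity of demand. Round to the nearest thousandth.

1.221

Q = 5.8 − 4.9(26) + 0.023(5420) + 3(33) = 5.8 − 127.4 + 124.66 + 99 = 102.06.
∂Q/∂M = +0.023, so E_I = 0.023·(5420/102.06) ≈ 1.221.
E_I > 1: normal good (luxury).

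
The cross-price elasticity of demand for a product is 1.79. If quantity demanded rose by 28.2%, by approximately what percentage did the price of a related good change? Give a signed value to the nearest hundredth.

15.75

%ΔQ ≈ E × %ΔP_y ⇒ %ΔP_y = %ΔQ / E = (28.2%)/(1.79) ≈ 15.75%.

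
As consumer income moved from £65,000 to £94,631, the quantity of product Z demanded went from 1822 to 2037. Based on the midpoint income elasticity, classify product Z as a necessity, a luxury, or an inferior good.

necessity

%ΔQ = (2037 − 1822)/[(1822+2037)/2] = 215/1929.5 ≈ 0.1114.
%ΔI = (94,631 − 65,000)/[(65,000+94,631)/2] = 29631/79815.5 ≈ 0.3712.
E_I = %ΔQ/%ΔI ≈ 0.300.
E_I ∈ (0,1): normal good (necessity).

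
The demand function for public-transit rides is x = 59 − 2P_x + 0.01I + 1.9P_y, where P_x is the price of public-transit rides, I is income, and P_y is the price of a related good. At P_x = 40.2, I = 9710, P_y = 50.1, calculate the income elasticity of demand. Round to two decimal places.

Substituting, x = 59 − 2(40.2) + 0.01(9710) + 1.9(50.1) = 59 − 80.4 + 97.1 + 95.19 = 170.89.
∂x/∂I = +0.01, so E_I = 0.01·(9710/170.89) ≈ 0.57.
E_I ∈ (0,1): normal good (necessity).

0.57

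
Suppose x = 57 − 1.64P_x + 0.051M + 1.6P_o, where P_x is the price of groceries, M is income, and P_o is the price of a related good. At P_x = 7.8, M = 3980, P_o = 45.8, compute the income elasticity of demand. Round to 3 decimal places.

At the given point, x = 57 − 1.64(7.8) + 0.051(3980) + 1.6(45.8) = 57 − 12.792 + 202.98 + 73.28 = 320.468.
∂x/∂M = +0.051, so E_I = 0.051·(3980/320.468) ≈ 0.633.
E_I ∈ (0,1): normal good (necessity).

0.633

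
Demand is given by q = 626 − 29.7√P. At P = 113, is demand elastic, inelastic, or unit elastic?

At P = 113, q = 310.2847.
dq/dP = −29.7/(2√P) = −29.7/(2·10.6301).
Point elasticity E = (dq/dP)·(P/q) = -1.397 × 113/310.2847 ≈ -0.509.
|E| ≈ 0.509 < 1, so demand is inelastic.

inelastic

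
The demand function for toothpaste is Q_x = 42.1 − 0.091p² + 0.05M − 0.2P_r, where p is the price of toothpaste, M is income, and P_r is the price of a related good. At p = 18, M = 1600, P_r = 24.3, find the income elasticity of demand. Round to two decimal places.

At the given point, Q_x = 42.1 − 0.091(18)² + 0.05(1600) − 0.2(24.3) = 42.1 − 29.484 + 80 − 4.86 = 87.756.
∂Q_x/∂M = +0.05, so E_I = 0.05·(1600/87.756) ≈ 0.91.
E_I ∈ (0,1): normal good (necessity).

0.91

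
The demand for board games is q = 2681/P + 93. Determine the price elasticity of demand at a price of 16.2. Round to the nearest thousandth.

At P = 16.2, q = 258.4938.
dq/dP = −2681/P² = −10.2157.
Point elasticity E = (dq/dP)·(P/q) = -10.2157 × 16.2/258.4938 ≈ -0.640.
|E| < 1, so demand is inelastic at this price.

-0.640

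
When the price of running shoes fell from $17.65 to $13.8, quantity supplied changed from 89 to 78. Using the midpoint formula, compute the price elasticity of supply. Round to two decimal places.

%ΔQ = (78 − 89)/[(89 + 78)/2] = -11/83.5 ≈ -0.1317.
%ΔP = (13.8 − 17.65)/[(17.65 + 13.8)/2] = -3.85/15.725 ≈ -0.2448.
Arc elasticity E = %ΔQ/%ΔP ≈ -0.1317/-0.2448 ≈ 0.54.
|E| < 1: supply is inelastic over this range.

0.54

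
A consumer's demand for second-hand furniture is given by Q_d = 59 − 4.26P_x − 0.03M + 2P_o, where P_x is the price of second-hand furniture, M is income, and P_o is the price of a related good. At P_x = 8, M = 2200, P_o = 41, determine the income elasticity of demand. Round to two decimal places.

Evaluating quantity at (P_x, M, P_o) gives Q_d = 59 − 4.26(8) − 0.03(2200) + 2(41) = 59 − 34.08 − 66 + 82 = 40.92.
∂Q_d/∂M = −0.03, so E_I = -0.03·(2200/40.92) ≈ -1.61.
E_I < 0: inferior good.

-1.61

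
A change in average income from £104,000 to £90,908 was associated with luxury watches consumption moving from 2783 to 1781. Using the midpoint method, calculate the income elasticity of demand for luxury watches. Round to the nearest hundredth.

3.27

%ΔQ = (1781 − 2783)/[(2783+1781)/2] = -1002/2282 ≈ -0.4391.
%ΔY = (90,908 − 104,000)/[(104,000+90,908)/2] = -13092/97454 ≈ -0.1343.
E_I = %ΔQ/%ΔY ≈ 3.27.
E_I > 1: normal good (luxury).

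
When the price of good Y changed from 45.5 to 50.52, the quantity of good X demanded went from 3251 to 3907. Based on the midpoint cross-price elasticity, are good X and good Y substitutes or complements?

%ΔQ_x = (3907 − 3251)/[(3251+3907)/2] = 656/3579 ≈ 0.1833.
%ΔP_y = (50.52 − 45.5)/[(45.5+50.52)/2] ≈ 0.1046.
E_xy = 0.1833/0.1046 ≈ 1.753.
E_xy > 0, so the goods are substitutes.

substitutes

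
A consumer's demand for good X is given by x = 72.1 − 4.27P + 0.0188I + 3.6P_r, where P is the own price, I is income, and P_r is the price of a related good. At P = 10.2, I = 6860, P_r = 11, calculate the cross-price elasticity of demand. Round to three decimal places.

Substituting, x = 72.1 − 4.27(10.2) + 0.0188(6860) + 3.6(11) = 72.1 − 43.554 + 128.968 + 39.6 = 197.114.
∂x/∂P_r = +3.6, so E_xy = 3.6·(11/197.114) ≈ 0.201.
E_xy > 0: the goods are substitutes.

0.201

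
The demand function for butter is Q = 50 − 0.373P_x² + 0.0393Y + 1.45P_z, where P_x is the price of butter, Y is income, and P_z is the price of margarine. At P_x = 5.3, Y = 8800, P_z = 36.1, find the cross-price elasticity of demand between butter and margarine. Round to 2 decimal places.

0.12

First evaluate Q: 50 − 0.373(5.3)² + 0.0393(8800) + 1.45(36.1) = 50 − 10.4776 + 345.84 + 52.345 = 437.7074.
∂Q/∂P_z = +1.45, so E_xy = 1.45·(36.1/437.7074) ≈ 0.12.
E_xy > 0: the goods are substitutes.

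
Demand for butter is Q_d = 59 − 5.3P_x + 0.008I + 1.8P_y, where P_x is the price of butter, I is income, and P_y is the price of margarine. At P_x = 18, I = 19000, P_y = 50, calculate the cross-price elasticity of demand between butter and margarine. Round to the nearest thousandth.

At the given point, Q_d = 59 − 5.3(18) + 0.008(19000) + 1.8(50) = 59 − 95.4 + 152 + 90 = 205.6.
∂Q_d/∂P_y = +1.8, so E_xy = 1.8·(50/205.6) ≈ 0.438.
E_xy > 0: the goods are substitutes.

0.438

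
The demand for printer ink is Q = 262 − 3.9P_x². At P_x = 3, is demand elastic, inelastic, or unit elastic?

inelastic

At P_x = 3, Q = 226.9.
dQ/dP_x = −2·3.9·P_x = −23.4.
Point elasticity E = (dQ/dP_x)·(P_x/Q) = -23.4 × 3/226.9 ≈ -0.309.
|E| ≈ 0.309 < 1, so demand is inelastic.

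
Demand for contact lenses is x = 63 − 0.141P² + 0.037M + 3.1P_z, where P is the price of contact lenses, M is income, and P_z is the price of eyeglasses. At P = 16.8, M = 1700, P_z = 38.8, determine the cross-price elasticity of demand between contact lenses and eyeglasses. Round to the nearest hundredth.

0.58

Substituting, x = 63 − 0.141(16.8)² + 0.037(1700) + 3.1(38.8) = 63 − 39.7958 + 62.9 + 120.28 = 206.3842.
∂x/∂P_z = +3.1, so E_xy = 3.1·(38.8/206.3842) ≈ 0.58.
E_xy > 0: the goods are substitutes.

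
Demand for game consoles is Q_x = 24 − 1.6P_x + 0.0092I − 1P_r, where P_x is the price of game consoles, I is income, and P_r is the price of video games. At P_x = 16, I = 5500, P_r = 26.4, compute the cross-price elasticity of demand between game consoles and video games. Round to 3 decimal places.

Evaluating quantity at (P_x, I, P_r) gives Q_x = 24 − 1.6(16) + 0.0092(5500) − 1(26.4) = 24 − 25.6 + 50.6 − 26.4 = 22.6.
∂Q_x/∂P_r = −1, so E_xy = -1·(26.4/22.6) ≈ -1.168.
E_xy < 0: the goods are complements.

-1.168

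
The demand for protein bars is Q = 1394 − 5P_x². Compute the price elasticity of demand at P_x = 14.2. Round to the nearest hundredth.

-5.23

At P_x = 14.2, Q = 385.8.
dQ/dP_x = −2·5·P_x = −142.
Point elasticity E = (dQ/dP_x)·(P_x/Q) = -142 × 14.2/385.8 ≈ -5.23.
|E| > 1, so demand is elastic at this price.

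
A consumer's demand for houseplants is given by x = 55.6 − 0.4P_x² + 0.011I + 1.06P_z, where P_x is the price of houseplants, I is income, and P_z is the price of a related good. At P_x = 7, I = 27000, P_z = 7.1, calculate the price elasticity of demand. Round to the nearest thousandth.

Evaluating quantity at (P_x, I, P_z) gives x = 55.6 − 0.4(7)² + 0.011(27000) + 1.06(7.1) = 55.6 − 19.6 + 297 + 7.526 = 340.526.
∂x/∂P_x = −2·0.4·P_x = -5.6, so E_p = -5.6·(7/340.526) ≈ -0.115.
|E_p| < 1: demand is inelastic.

-0.115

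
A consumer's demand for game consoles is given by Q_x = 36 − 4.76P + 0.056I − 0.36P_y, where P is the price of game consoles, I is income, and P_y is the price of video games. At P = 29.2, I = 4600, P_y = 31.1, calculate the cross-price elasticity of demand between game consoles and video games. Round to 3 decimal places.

-0.078

First evaluate Q_x: 36 − 4.76(29.2) + 0.056(4600) − 0.36(31.1) = 36 − 138.992 + 257.6 − 11.196 = 143.412.
∂Q_x/∂P_y = −0.36, so E_xy = -0.36·(31.1/143.412) ≈ -0.078.
E_xy < 0: the goods are complements.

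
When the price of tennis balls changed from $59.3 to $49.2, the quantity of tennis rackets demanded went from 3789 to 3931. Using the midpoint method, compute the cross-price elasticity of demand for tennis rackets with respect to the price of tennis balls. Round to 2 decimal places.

%ΔQ_x = (3931 − 3789)/[(3789+3931)/2] = 142/3860 ≈ 0.0368.
%ΔP_y = (49.2 − 59.3)/[(59.3+49.2)/2] ≈ -0.1862.
E_xy = 0.0368/-0.1862 ≈ -0.20.
E_xy < 0, so tennis rackets and tennis balls are complements.

-0.20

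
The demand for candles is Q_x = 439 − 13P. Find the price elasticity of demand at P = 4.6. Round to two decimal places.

At P = 4.6, Q_x = 379.2.
dQ_x/dP = −13.
Point elasticity E = (dQ_x/dP)·(P/Q_x) = -13 × 4.6/379.2 ≈ -0.16.
|E| < 1, so demand is inelastic at this price.

-0.16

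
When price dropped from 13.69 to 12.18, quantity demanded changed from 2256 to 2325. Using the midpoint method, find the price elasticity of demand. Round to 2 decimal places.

-0.26

%ΔQ = (2325 − 2256)/[(2256 + 2325)/2] = 69/2290.5 ≈ 0.0301.
%ΔP = (12.18 − 13.69)/[(13.69 + 12.18)/2] = -1.51/12.935 ≈ -0.1167.
Arc elasticity E = %ΔQ/%ΔP ≈ 0.0301/-0.1167 ≈ -0.26.
|E| < 1: demand is inelastic over this range.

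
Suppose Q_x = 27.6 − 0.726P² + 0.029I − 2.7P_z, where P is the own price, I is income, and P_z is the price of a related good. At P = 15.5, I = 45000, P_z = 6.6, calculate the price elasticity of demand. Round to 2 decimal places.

-0.31

Substituting, Q_x = 27.6 − 0.726(15.5)² + 0.029(45000) − 2.7(6.6) = 27.6 − 174.4215 + 1305 − 17.82 = 1140.3585.
∂Q_x/∂P = −2·0.726·P = -22.506, so E_p = -22.506·(15.5/1140.3585) ≈ -0.31.
|E_p| < 1: demand is inelastic.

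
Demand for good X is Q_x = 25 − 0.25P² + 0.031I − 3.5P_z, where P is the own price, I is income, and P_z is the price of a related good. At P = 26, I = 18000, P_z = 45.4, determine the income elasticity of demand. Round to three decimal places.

2.187

At the given point, Q_x = 25 − 0.25(26)² + 0.031(18000) − 3.5(45.4) = 25 − 169 + 558 − 158.9 = 255.1.
∂Q_x/∂I = +0.031, so E_I = 0.031·(18000/255.1) ≈ 2.187.
E_I > 1: normal good (luxury).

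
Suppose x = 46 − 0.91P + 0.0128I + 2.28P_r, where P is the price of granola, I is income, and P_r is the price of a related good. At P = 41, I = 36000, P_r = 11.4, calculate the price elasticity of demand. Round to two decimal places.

-0.08

Evaluating quantity at (P, I, P_r) gives x = 46 − 0.91(41) + 0.0128(36000) + 2.28(11.4) = 46 − 37.31 + 460.8 + 25.992 = 495.482.
∂x/∂P = −0.91, so E_p = (−0.91)·(41/495.482) ≈ -0.08.
|E_p| < 1: demand is inelastic.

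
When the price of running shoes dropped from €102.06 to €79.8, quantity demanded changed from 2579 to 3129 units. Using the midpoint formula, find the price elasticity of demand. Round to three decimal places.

%ΔQ = (3129 − 2579)/[(2579 + 3129)/2] = 550/2854 ≈ 0.1927.
%ΔP = (79.8 − 102.06)/[(102.06 + 79.8)/2] = -22.26/90.93 ≈ -0.2448.
Arc elasticity E = %ΔQ/%ΔP ≈ 0.1927/-0.2448 ≈ -0.787.
|E| < 1: demand is inelastic over this range.

-0.787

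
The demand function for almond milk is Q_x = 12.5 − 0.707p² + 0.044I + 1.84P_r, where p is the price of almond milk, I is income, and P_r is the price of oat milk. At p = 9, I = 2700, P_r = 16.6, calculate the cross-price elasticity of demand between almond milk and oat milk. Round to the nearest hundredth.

First evaluate Q_x: 12.5 − 0.707(9)² + 0.044(2700) + 1.84(16.6) = 12.5 − 57.267 + 118.8 + 30.544 = 104.577.
∂Q_x/∂P_r = +1.84, so E_xy = 1.84·(16.6/104.577) ≈ 0.29.
E_xy > 0: the goods are substitutes.

0.29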